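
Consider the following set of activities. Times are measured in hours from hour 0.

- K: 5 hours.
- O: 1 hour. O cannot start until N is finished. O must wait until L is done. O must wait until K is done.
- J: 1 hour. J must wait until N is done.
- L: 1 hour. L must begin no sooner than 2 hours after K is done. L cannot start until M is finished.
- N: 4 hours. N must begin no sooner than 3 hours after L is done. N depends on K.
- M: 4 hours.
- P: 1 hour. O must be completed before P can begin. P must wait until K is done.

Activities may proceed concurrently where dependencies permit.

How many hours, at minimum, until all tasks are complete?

17

Nothing blocks M, so it runs from hour 0 to hour 4.
K can start immediately at hour 0; it finishes at hour 5.
L cannot start until K (finishes hour 5, plus 2-hour gap → hour 7); M (finishes hour 4). The controlling bound is hour 7, so L finishes at 7 + 1 = hour 8.
N has to wait for L (finishes hour 8, plus 3-hour gap → hour 11); K (finishes hour 5). The latest of these is hour 11, so N runs hour 11 to 11 + 4 = hour 15.
For O: N (finishes hour 15); L (finishes hour 8); K (finishes hour 5). Taking the maximum gives a start of hour 15, and it finishes at 15 + 1 = hour 16.
For P: O (finishes hour 16); K (finishes hour 5). Taking the maximum gives a start of hour 16, and it finishes at 16 + 1 = hour 17.
J cannot begin until N (finishes hour 15). It runs from hour 15 to 15 + 1 = hour 16.
All tasks are finished once the last one completes. Finish times: J at 16, K at 5, L at 8, M at 4, N at 15, O at 16, P at 17. The latest is hour 17.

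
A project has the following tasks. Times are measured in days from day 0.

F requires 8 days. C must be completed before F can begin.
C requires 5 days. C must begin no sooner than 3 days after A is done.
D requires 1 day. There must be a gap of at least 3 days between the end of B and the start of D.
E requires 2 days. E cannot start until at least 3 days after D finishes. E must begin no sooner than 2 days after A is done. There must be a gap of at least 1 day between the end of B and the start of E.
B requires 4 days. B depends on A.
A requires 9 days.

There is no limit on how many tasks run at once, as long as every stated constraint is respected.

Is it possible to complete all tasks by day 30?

Nothing blocks A, so it runs from day 0 to day 9.
C waits on A (finishes day 9, plus 3-day gap → day 12), so it starts at day 12 and finishes at 12 + 5 = day 17.
F cannot begin until C (finishes day 17). It runs from day 17 to 17 + 8 = day 25.
After A (finishes day 9), B can start at day 9 and finishes at day 13.
After B (finishes day 13, plus 3-day gap → day 16), D can start at day 16 and finishes at day 17.
E needs all of D (finishes day 17, plus 3-day gap → day 20); A (finishes day 9, plus 2-day gap → day 11); B (finishes day 13, plus 1-day gap → day 14). That puts its earliest start at day 20; it finishes at 20 + 2 = day 22.
Every task is finished by day 25, which is no later than the deadline of 30, so the schedule is feasible.

Yes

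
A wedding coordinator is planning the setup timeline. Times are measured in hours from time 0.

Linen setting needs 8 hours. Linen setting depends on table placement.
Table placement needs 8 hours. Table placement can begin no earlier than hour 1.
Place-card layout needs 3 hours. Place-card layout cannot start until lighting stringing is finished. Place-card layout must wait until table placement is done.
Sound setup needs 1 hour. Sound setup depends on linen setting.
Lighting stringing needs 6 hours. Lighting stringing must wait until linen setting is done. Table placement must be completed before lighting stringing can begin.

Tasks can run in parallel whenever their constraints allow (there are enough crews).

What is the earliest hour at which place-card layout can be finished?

26

Table placement cannot begin until its own release at hour 1. It runs from hour 1 to 1 + 8 = hour 9.
Linen setting waits on table placement (finishes hour 9), so it starts at hour 9 and finishes at 9 + 8 = hour 17.
For lighting stringing: linen setting (finishes hour 17); table placement (finishes hour 9). Taking the maximum gives a start of hour 17, and it finishes at 17 + 6 = hour 23.
Place-card layout needs all of lighting stringing (finishes hour 23); table placement (finishes hour 9). That puts its earliest start at hour 23; it finishes at 23 + 3 = hour 26.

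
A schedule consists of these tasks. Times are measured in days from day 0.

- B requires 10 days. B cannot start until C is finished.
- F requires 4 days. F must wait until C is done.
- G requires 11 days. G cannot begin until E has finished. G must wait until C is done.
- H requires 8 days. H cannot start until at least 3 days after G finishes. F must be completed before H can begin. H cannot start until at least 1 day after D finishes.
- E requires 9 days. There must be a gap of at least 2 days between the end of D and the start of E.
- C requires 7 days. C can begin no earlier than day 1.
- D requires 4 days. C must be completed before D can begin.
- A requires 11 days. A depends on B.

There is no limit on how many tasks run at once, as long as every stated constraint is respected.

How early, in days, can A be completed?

29

After its own release at day 1, C can start at day 1 and finishes at day 8.
After C (finishes day 8), B can start at day 8 and finishes at day 18.
A cannot begin until B (finishes day 18). It runs from day 18 to 18 + 11 = day 29.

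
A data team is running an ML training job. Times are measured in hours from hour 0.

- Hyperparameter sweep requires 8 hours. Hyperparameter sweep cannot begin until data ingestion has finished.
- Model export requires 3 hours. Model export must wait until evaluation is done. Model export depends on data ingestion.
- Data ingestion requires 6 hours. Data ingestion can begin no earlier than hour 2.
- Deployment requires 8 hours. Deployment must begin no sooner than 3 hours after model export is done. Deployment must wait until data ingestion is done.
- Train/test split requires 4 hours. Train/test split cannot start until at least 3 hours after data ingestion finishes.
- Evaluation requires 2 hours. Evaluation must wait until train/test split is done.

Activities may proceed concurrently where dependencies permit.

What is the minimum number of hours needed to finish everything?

31

After its own release at hour 2, data ingestion can start at hour 2 and finishes at hour 8.
After data ingestion (finishes hour 8), hyperparameter sweep can start at hour 8 and finishes at hour 16.
Train/test split cannot begin until data ingestion (finishes hour 8, plus 3-hour gap → hour 11). It runs from hour 11 to 11 + 4 = hour 15.
After train/test split (finishes hour 15), evaluation can start at hour 15 and finishes at hour 17.
Model export has to wait for evaluation (finishes hour 17); data ingestion (finishes hour 8). The latest of these is hour 17, so model export runs hour 17 to 17 + 3 = hour 20.
For deployment: model export (finishes hour 20, plus 3-hour gap → hour 23); data ingestion (finishes hour 8). Taking the maximum gives a start of hour 23, and it finishes at 23 + 8 = hour 31.
All tasks are finished once the last one completes. Finish times: Data ingestion at 8, Train/test split at 15, Hyperparameter sweep at 16, Evaluation at 17, Model export at 20, Deployment at 31. The latest is hour 31.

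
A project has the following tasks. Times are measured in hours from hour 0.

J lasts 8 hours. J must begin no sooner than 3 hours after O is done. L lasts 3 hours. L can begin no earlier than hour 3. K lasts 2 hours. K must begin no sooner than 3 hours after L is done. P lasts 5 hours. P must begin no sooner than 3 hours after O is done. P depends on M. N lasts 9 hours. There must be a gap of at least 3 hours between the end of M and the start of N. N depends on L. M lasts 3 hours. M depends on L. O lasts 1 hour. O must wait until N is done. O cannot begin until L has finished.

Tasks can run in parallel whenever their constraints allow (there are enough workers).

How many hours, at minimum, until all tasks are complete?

33

L waits on its own release at hour 3, so it starts at hour 3 and finishes at 3 + 3 = hour 6.
After L (finishes hour 6), M can start at hour 6 and finishes at hour 9.
For N: M (finishes hour 9, plus 3-hour gap → hour 12); L (finishes hour 6). Taking the maximum gives a start of hour 12, and it finishes at 12 + 9 = hour 21.
O needs all of N (finishes hour 21); L (finishes hour 6). That puts its earliest start at hour 21; it finishes at 21 + 1 = hour 22.
P cannot start until O (finishes hour 22, plus 3-hour gap → hour 25); M (finishes hour 9). The controlling bound is hour 25, so P finishes at 25 + 5 = hour 30.
J waits on O (finishes hour 22, plus 3-hour gap → hour 25), so it starts at hour 25 and finishes at 25 + 8 = hour 33.
After L (finishes hour 6, plus 3-hour gap → hour 9), K can start at hour 9 and finishes at hour 11.
All tasks are finished once the last one completes. Finish times: J at 33, K at 11, L at 6, M at 9, N at 21, O at 22, P at 30. The latest is hour 33.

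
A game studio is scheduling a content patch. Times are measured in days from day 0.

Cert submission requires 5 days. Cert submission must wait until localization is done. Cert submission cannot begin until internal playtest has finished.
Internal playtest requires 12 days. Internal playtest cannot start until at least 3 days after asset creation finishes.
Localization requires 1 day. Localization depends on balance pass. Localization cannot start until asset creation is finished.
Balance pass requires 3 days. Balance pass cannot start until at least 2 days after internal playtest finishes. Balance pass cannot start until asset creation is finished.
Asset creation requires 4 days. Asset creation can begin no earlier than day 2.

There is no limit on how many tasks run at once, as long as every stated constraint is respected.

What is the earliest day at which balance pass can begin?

23

Asset creation cannot begin until its own release at day 2. It runs from day 2 to 2 + 4 = day 6.
Internal playtest waits on asset creation (finishes day 6, plus 3-day gap → day 9), so it starts at day 9 and finishes at 9 + 12 = day 21.
Balance pass waits on internal playtest (finishes day 21, plus 2-day gap → day 23); asset creation (finishes day 6). The latest of these is day 23, which is the earliest balance pass can start.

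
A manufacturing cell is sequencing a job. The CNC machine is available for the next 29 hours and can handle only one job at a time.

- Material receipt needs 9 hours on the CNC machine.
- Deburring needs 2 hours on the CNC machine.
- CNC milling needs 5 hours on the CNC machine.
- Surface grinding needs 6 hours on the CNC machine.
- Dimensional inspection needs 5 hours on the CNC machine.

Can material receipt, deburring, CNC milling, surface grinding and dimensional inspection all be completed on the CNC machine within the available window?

Yes

Running back to back, the jobs need 9 + 2 + 5 + 6 + 5 = 27 hours on the CNC machine.
Since 27 ≤ 29, they fit within the window.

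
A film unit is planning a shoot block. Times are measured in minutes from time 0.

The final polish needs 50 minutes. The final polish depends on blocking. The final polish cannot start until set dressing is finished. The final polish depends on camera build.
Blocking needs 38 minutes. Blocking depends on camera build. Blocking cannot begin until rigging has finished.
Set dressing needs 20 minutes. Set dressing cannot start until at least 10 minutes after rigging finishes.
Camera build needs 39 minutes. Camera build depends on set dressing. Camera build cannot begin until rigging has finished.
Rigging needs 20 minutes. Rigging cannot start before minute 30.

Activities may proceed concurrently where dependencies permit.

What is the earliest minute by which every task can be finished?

207

Rigging waits on its own release at minute 30, so it starts at minute 30 and finishes at 30 + 20 = minute 50.
Set dressing cannot begin until rigging (finishes minute 50, plus 10-minute gap → minute 60). It runs from minute 60 to 60 + 20 = minute 80.
For camera build: set dressing (finishes minute 80); rigging (finishes minute 50). Taking the maximum gives a start of minute 80, and it finishes at 80 + 39 = minute 119.
Blocking needs all of camera build (finishes minute 119); rigging (finishes minute 50). That puts its earliest start at minute 119; it finishes at 119 + 38 = minute 157.
The final polish needs all of blocking (finishes minute 157); set dressing (finishes minute 80); camera build (finishes minute 119). That puts its earliest start at minute 157; it finishes at 157 + 50 = minute 207.
All tasks are finished once the last one completes. Finish times: Rigging at 50, Set dressing at 80, Camera build at 119, Blocking at 157, The final polish at 207. The latest is minute 207.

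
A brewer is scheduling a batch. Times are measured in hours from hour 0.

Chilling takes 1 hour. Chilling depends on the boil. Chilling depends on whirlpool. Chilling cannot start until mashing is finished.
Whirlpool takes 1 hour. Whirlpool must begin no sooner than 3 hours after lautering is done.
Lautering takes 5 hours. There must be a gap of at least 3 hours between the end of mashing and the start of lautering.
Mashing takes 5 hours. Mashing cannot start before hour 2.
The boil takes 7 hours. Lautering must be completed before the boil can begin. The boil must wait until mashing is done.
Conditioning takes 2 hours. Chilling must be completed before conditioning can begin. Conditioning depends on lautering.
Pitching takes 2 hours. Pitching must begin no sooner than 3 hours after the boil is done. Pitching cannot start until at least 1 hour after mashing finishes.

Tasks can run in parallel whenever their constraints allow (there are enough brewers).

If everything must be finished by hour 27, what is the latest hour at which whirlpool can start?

Nothing follows conditioning; the deadline of hour 27 is its only limit. It must start by 27 − 2 = hour 25.
Chilling feeds into conditioning (must start by hour 25); so chilling must finish by hour 25 and therefore start by hour 24.
Whirlpool must finish before chilling (must start by hour 24). With a 1-hour duration, whirlpool must start by 24 − 1 = hour 23.

23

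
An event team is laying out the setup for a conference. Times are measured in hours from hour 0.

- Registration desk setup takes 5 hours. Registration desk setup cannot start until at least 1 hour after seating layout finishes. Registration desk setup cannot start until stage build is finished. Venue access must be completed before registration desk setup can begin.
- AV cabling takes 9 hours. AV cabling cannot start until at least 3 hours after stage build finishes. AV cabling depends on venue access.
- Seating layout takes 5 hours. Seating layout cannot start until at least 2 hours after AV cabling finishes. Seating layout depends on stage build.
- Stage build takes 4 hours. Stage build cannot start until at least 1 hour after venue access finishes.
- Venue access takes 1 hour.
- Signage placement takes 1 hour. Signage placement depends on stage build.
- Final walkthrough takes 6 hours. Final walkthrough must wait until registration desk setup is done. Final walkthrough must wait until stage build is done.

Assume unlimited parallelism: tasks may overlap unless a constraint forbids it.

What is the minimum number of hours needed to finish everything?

Venue access can start immediately at hour 0; it finishes at hour 1.
Stage build cannot begin until venue access (finishes hour 1, plus 1-hour gap → hour 2). It runs from hour 2 to 2 + 4 = hour 6.
Signage placement cannot begin until stage build (finishes hour 6). It runs from hour 6 to 6 + 1 = hour 7.
For AV cabling: stage build (finishes hour 6, plus 3-hour gap → hour 9); venue access (finishes hour 1). Taking the maximum gives a start of hour 9, and it finishes at 9 + 9 = hour 18.
For seating layout: AV cabling (finishes hour 18, plus 2-hour gap → hour 20); stage build (finishes hour 6). Taking the maximum gives a start of hour 20, and it finishes at 20 + 5 = hour 25.
Registration desk setup cannot start until seating layout (finishes hour 25, plus 1-hour gap → hour 26); stage build (finishes hour 6); venue access (finishes hour 1). The controlling bound is hour 26, so registration desk setup finishes at 26 + 5 = hour 31.
Final walkthrough has to wait for registration desk setup (finishes hour 31); stage build (finishes hour 6). The latest of these is hour 31, so final walkthrough runs hour 31 to 31 + 6 = hour 37.
All tasks are finished once the last one completes. Finish times: Venue access at 1, Stage build at 6, AV cabling at 18, Seating layout at 25, Registration desk setup at 31, Signage placement at 7, Final walkthrough at 37. The latest is hour 37.

37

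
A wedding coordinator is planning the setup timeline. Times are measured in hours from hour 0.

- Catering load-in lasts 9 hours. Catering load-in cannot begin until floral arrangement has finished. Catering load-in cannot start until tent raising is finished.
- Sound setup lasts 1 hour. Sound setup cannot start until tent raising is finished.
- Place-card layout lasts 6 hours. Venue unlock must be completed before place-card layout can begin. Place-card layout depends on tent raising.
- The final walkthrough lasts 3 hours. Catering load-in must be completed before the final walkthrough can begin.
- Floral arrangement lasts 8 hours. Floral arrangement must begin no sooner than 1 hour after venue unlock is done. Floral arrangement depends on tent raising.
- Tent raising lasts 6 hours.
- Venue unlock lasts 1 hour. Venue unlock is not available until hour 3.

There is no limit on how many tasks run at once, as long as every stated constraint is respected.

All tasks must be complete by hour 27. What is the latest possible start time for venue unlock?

5

Nothing follows the final walkthrough; the deadline of hour 27 is its only limit. It must start by 27 − 3 = hour 24.
Catering load-in has to be done before the final walkthrough (must start by hour 24). That means finishing by hour 24, i.e. starting by 24 − 9 = hour 15.
Floral arrangement must finish before catering load-in (must start by hour 15). With an 8-hour duration, floral arrangement must start by 15 − 8 = hour 7.
Nothing follows place-card layout; the deadline of hour 27 is its only limit. It must start by 27 − 6 = hour 21.
Venue unlock feeds floral arrangement (must start by hour 7, minus 1-hour gap → hour 6); place-card layout (must start by hour 21). Taking the minimum, venue unlock must finish by hour 6 and start by 6 − 1 = hour 5.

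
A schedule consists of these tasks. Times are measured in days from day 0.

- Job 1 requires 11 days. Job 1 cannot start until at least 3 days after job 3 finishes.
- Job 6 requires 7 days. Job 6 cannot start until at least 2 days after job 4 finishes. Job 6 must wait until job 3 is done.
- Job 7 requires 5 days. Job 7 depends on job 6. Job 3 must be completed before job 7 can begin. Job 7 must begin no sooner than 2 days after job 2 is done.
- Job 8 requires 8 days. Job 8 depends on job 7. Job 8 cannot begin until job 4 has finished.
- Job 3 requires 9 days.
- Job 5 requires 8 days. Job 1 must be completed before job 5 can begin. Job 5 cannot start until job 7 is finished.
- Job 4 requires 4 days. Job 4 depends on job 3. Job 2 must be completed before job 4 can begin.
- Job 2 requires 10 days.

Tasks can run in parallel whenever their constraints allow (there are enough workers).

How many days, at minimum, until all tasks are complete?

36

Job 3 can start immediately at day 0; it finishes at day 9.
Job 1 cannot begin until job 3 (finishes day 9, plus 3-day gap → day 12). It runs from day 12 to 12 + 11 = day 23.
Job 2 can start immediately at day 0; it finishes at day 10.
Job 4 needs all of job 3 (finishes day 9); job 2 (finishes day 10). That puts its earliest start at day 10; it finishes at 10 + 4 = day 14.
Job 6 has to wait for job 4 (finishes day 14, plus 2-day gap → day 16); job 3 (finishes day 9). The latest of these is day 16, so job 6 runs day 16 to 16 + 7 = day 23.
For job 7: job 6 (finishes day 23); job 3 (finishes day 9); job 2 (finishes day 10, plus 2-day gap → day 12). Taking the maximum gives a start of day 23, and it finishes at 23 + 5 = day 28.
Job 8 has to wait for job 7 (finishes day 28); job 4 (finishes day 14). The latest of these is day 28, so job 8 runs day 28 to 28 + 8 = day 36.
Job 5 needs all of job 1 (finishes day 23); job 7 (finishes day 28). That puts its earliest start at day 28; it finishes at 28 + 8 = day 36.
All tasks are finished once the last one completes. Finish times: Job 1 at 23, Job 2 at 10, Job 3 at 9, Job 4 at 14, Job 5 at 36, Job 6 at 23, Job 7 at 28, Job 8 at 36. The latest is day 36.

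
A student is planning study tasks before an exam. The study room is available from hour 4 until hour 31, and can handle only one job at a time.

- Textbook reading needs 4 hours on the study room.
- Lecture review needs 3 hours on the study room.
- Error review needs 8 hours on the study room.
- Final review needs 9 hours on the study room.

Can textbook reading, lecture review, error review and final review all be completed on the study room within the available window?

The study room window is 31 − 4 = 27 hours.
Running back to back, the jobs need 4 + 3 + 8 + 9 = 24 hours on the study room.
Since 24 ≤ 27, they fit within the window.

Yes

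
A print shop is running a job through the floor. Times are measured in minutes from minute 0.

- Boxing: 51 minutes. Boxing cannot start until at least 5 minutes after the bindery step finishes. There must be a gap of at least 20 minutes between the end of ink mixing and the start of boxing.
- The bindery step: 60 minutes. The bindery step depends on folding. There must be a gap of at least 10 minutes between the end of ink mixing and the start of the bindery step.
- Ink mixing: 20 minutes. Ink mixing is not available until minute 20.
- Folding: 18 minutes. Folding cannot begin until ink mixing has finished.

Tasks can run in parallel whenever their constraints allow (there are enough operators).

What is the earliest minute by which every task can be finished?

174

Ink mixing cannot begin until its own release at minute 20. It runs from minute 20 to 20 + 20 = minute 40.
Folding waits on ink mixing (finishes minute 40), so it starts at minute 40 and finishes at 40 + 18 = minute 58.
The bindery step has to wait for folding (finishes minute 58); ink mixing (finishes minute 40, plus 10-minute gap → minute 50). The latest of these is minute 58, so the bindery step runs minute 58 to 58 + 60 = minute 118.
Boxing needs all of the bindery step (finishes minute 118, plus 5-minute gap → minute 123); ink mixing (finishes minute 40, plus 20-minute gap → minute 60). That puts its earliest start at minute 123; it finishes at 123 + 51 = minute 174.
All tasks are finished once the last one completes. Finish times: Ink mixing at 40, Folding at 58, The bindery step at 118, Boxing at 174. The latest is minute 174.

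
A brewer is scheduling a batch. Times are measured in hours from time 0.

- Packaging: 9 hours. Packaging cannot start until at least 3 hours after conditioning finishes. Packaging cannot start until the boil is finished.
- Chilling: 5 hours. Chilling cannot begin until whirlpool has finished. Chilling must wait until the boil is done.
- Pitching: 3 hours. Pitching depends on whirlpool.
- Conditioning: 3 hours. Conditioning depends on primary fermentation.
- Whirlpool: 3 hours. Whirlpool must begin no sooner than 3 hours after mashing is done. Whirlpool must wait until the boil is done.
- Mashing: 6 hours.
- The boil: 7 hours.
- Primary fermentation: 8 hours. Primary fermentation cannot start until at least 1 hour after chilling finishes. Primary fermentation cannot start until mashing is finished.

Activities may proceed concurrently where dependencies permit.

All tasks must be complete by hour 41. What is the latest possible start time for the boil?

2

Packaging has no dependents, so it just needs to finish by hour 41. Starting by 41 − 9 = hour 32 achieves that.
Conditioning must finish before packaging (must start by hour 32, minus 3-hour gap → hour 29). With a 3-hour duration, conditioning must start by 29 − 3 = hour 26.
Since conditioning (must start by hour 26) depends on it, primary fermentation must finish by hour 26. Backing off its 8-hour duration gives a latest start of hour 18.
Chilling feeds into primary fermentation (must start by hour 18, minus 1-hour gap → hour 17); so chilling must finish by hour 17 and therefore start by hour 12.
Nothing follows pitching; the deadline of hour 41 is its only limit. It must start by 41 − 3 = hour 38.
Whirlpool feeds chilling (must start by hour 12); pitching (must start by hour 38). Taking the minimum, whirlpool must finish by hour 12 and start by 12 − 3 = hour 9.
The boil has several dependents: whirlpool (must start by hour 9); chilling (must start by hour 12); packaging (must start by hour 32). The earliest of those limits is hour 9, so the boil must start by 9 − 7 = hour 2.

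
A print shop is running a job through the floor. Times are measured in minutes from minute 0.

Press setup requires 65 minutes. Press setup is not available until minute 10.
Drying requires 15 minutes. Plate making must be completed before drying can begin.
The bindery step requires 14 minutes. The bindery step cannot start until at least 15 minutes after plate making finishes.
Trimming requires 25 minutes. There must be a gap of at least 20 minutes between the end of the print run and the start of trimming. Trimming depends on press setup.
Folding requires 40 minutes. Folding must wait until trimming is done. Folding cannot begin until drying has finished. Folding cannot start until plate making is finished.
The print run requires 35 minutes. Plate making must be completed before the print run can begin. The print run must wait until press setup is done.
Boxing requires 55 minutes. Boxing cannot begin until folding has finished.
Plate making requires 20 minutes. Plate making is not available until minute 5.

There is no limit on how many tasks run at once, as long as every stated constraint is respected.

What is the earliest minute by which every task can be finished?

After its own release at minute 10, press setup can start at minute 10 and finishes at minute 75.
Plate making cannot begin until its own release at minute 5. It runs from minute 5 to 5 + 20 = minute 25.
The bindery step cannot begin until plate making (finishes minute 25, plus 15-minute gap → minute 40). It runs from minute 40 to 40 + 14 = minute 54.
Drying waits on plate making (finishes minute 25), so it starts at minute 25 and finishes at 25 + 15 = minute 40.
The print run cannot start until plate making (finishes minute 25); press setup (finishes minute 75). The controlling bound is minute 75, so the print run finishes at 75 + 35 = minute 110.
Trimming has to wait for the print run (finishes minute 110, plus 20-minute gap → minute 130); press setup (finishes minute 75). The latest of these is minute 130, so trimming runs minute 130 to 130 + 25 = minute 155.
Folding cannot start until trimming (finishes minute 155); drying (finishes minute 40); plate making (finishes minute 25). The controlling bound is minute 155, so folding finishes at 155 + 40 = minute 195.
After folding (finishes minute 195), boxing can start at minute 195 and finishes at minute 250.
All tasks are finished once the last one completes. Finish times: Plate making at 25, Press setup at 75, The print run at 110, Drying at 40, Trimming at 155, Folding at 195, The bindery step at 54, Boxing at 250. The latest is minute 250.

250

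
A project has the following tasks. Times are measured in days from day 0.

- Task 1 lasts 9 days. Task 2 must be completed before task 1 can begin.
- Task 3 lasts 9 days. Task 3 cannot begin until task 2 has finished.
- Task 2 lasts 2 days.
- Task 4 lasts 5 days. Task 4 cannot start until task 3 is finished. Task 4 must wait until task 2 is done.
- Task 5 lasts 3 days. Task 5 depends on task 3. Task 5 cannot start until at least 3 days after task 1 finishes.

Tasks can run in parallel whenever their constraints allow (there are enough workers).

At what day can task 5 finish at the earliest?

Task 2 has no prerequisites, so it starts at day 0 and finishes at day 2.
Task 3 waits on task 2 (finishes day 2), so it starts at day 2 and finishes at 2 + 9 = day 11.
Task 1 waits on task 2 (finishes day 2), so it starts at day 2 and finishes at 2 + 9 = day 11.
Task 5 cannot start until task 3 (finishes day 11); task 1 (finishes day 11, plus 3-day gap → day 14). The controlling bound is day 14, so task 5 finishes at 14 + 3 = day 17.

17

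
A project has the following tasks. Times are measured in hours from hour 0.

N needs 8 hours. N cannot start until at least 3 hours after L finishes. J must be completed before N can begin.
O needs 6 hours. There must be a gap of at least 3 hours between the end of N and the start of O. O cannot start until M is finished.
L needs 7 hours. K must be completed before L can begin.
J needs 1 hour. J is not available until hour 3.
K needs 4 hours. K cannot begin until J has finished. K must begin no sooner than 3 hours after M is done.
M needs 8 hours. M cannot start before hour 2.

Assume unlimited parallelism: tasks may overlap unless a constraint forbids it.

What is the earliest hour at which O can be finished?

44

After its own release at hour 2, M can start at hour 2 and finishes at hour 10.
J waits on its own release at hour 3, so it starts at hour 3 and finishes at 3 + 1 = hour 4.
K has to wait for J (finishes hour 4); M (finishes hour 10, plus 3-hour gap → hour 13). The latest of these is hour 13, so K runs hour 13 to 13 + 4 = hour 17.
L cannot begin until K (finishes hour 17). It runs from hour 17 to 17 + 7 = hour 24.
N cannot start until L (finishes hour 24, plus 3-hour gap → hour 27); J (finishes hour 4). The controlling bound is hour 27, so N finishes at 27 + 8 = hour 35.
O has to wait for N (finishes hour 35, plus 3-hour gap → hour 38); M (finishes hour 10). The latest of these is hour 38, so O runs hour 38 to 38 + 6 = hour 44.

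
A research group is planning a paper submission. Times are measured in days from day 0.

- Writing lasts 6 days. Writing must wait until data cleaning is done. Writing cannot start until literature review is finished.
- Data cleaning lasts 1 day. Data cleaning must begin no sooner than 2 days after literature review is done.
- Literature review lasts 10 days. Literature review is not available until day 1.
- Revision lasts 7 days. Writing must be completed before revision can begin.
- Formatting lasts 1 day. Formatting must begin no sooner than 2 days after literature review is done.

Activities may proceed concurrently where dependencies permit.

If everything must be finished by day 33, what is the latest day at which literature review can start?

7

Revision must finish by day 33; it takes 7 days, so it must start by 33 − 7 = day 26.
Writing feeds into revision (must start by day 26); so writing must finish by day 26 and therefore start by day 20.
Data cleaning must finish before writing (must start by day 20). With a 1-day duration, data cleaning must start by 20 − 1 = day 19.
To finish by day 33, formatting (duration 1) must start no later than day 32.
Literature review has several dependents: data cleaning (must start by day 19, minus 2-day gap → day 17); writing (must start by day 20); formatting (must start by day 32, minus 2-day gap → day 30). The earliest of those limits is day 17, so literature review must start by 17 − 10 = day 7.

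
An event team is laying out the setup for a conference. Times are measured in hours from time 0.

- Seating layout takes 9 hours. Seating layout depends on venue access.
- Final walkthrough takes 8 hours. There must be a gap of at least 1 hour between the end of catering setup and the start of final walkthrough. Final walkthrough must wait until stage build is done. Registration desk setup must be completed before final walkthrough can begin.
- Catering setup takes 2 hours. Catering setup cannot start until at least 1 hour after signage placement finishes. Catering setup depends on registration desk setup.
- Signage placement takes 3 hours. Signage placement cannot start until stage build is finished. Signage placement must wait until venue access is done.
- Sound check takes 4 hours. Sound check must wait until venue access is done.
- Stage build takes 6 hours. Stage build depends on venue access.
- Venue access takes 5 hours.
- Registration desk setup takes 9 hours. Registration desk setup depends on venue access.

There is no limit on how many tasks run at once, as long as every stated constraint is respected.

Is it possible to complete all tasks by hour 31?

Nothing blocks venue access, so it runs from hour 0 to hour 5.
After venue access (finishes hour 5), sound check can start at hour 5 and finishes at hour 9.
Registration desk setup cannot begin until venue access (finishes hour 5). It runs from hour 5 to 5 + 9 = hour 14.
After venue access (finishes hour 5), seating layout can start at hour 5 and finishes at hour 14.
Stage build waits on venue access (finishes hour 5), so it starts at hour 5 and finishes at 5 + 6 = hour 11.
Signage placement cannot start until stage build (finishes hour 11); venue access (finishes hour 5). The controlling bound is hour 11, so signage placement finishes at 11 + 3 = hour 14.
Catering setup has to wait for signage placement (finishes hour 14, plus 1-hour gap → hour 15); registration desk setup (finishes hour 14). The latest of these is hour 15, so catering setup runs hour 15 to 15 + 2 = hour 17.
Final walkthrough cannot start until catering setup (finishes hour 17, plus 1-hour gap → hour 18); stage build (finishes hour 11); registration desk setup (finishes hour 14). The controlling bound is hour 18, so final walkthrough finishes at 18 + 8 = hour 26.
Every task is finished by hour 26, which is no later than the deadline of 31, so the schedule is feasible.

Yes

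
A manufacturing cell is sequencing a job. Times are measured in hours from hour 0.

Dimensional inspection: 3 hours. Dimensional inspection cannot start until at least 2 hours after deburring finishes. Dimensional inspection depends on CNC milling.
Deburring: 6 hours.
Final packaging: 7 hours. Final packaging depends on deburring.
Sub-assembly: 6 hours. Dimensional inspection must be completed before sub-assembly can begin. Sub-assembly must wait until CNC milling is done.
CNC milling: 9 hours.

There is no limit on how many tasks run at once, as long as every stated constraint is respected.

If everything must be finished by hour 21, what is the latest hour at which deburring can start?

Sub-assembly must finish by hour 21; it takes 6 hours, so it must start by 21 − 6 = hour 15.
Dimensional inspection has to be done before sub-assembly (must start by hour 15). That means finishing by hour 15, i.e. starting by 15 − 3 = hour 12.
To finish by hour 21, final packaging (duration 7) must start no later than hour 14.
Deburring has several dependents: dimensional inspection (must start by hour 12, minus 2-hour gap → hour 10); final packaging (must start by hour 14). The earliest of those limits is hour 10, so deburring must start by 10 − 6 = hour 4.

4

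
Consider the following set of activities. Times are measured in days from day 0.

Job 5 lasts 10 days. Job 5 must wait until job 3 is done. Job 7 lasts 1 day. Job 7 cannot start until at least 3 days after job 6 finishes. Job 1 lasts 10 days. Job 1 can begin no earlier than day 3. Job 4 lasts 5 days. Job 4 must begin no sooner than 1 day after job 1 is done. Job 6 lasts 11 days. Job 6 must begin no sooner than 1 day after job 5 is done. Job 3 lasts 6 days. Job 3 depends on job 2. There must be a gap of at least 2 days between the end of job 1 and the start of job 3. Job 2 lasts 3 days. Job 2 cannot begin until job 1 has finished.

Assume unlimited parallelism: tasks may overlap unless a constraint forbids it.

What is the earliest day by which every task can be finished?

48

After its own release at day 3, job 1 can start at day 3 and finishes at day 13.
After job 1 (finishes day 13, plus 1-day gap → day 14), job 4 can start at day 14 and finishes at day 19.
Job 2 waits on job 1 (finishes day 13), so it starts at day 13 and finishes at 13 + 3 = day 16.
For job 3: job 2 (finishes day 16); job 1 (finishes day 13, plus 2-day gap → day 15). Taking the maximum gives a start of day 16, and it finishes at 16 + 6 = day 22.
Job 5 cannot begin until job 3 (finishes day 22). It runs from day 22 to 22 + 10 = day 32.
Job 6 cannot begin until job 5 (finishes day 32, plus 1-day gap → day 33). It runs from day 33 to 33 + 11 = day 44.
Job 7 cannot begin until job 6 (finishes day 44, plus 3-day gap → day 47). It runs from day 47 to 47 + 1 = day 48.
All tasks are finished once the last one completes. Finish times: Job 1 at 13, Job 2 at 16, Job 3 at 22, Job 4 at 19, Job 5 at 32, Job 6 at 44, Job 7 at 48. The latest is day 48.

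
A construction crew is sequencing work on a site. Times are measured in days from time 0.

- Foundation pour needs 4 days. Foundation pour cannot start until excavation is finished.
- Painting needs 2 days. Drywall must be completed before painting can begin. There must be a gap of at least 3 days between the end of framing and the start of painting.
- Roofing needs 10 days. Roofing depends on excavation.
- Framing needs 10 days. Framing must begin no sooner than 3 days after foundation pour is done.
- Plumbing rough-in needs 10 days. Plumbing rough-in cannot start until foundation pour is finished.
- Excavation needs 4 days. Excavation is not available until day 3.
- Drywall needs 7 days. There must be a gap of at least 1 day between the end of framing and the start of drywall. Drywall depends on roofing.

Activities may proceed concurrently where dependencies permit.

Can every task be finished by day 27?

No

Excavation waits on its own release at day 3, so it starts at day 3 and finishes at 3 + 4 = day 7.
Roofing waits on excavation (finishes day 7), so it starts at day 7 and finishes at 7 + 10 = day 17.
Foundation pour cannot begin until excavation (finishes day 7). It runs from day 7 to 7 + 4 = day 11.
Plumbing rough-in cannot begin until foundation pour (finishes day 11). It runs from day 11 to 11 + 10 = day 21.
Framing cannot begin until foundation pour (finishes day 11, plus 3-day gap → day 14). It runs from day 14 to 14 + 10 = day 24.
For drywall: framing (finishes day 24, plus 1-day gap → day 25); roofing (finishes day 17). Taking the maximum gives a start of day 25, and it finishes at 25 + 7 = day 32.
Painting has to wait for drywall (finishes day 32); framing (finishes day 24, plus 3-day gap → day 27). The latest of these is day 32, so painting runs day 32 to 32 + 2 = day 34.
The earliest everything can be done is day 34, which is after the deadline of 27, so it is not possible.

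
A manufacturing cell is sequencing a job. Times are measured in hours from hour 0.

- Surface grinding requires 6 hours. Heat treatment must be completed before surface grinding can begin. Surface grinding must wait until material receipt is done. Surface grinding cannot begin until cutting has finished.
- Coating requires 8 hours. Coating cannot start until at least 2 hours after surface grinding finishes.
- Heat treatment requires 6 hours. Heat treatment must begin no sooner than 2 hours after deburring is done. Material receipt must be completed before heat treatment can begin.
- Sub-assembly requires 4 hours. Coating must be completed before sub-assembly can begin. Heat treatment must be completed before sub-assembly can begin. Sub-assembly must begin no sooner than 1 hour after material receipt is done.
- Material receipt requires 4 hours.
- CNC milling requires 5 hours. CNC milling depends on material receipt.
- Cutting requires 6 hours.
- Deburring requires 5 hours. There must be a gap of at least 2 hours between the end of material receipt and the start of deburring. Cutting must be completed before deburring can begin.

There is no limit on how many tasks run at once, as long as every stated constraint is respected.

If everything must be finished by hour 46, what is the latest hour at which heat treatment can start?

20

To finish by hour 46, sub-assembly (duration 4) must start no later than hour 42.
Coating has to be done before sub-assembly (must start by hour 42). That means finishing by hour 42, i.e. starting by 42 − 8 = hour 34.
Since coating (must start by hour 34, minus 2-hour gap → hour 32) depends on it, surface grinding must finish by hour 32. Backing off its 6-hour duration gives a latest start of hour 26.
Heat treatment has several dependents: surface grinding (must start by hour 26); sub-assembly (must start by hour 42). The earliest of those limits is hour 26, so heat treatment must start by 26 − 6 = hour 20.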